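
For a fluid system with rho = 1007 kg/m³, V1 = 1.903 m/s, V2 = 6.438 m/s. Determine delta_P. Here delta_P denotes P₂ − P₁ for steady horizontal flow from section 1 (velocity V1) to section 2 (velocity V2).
Formula: \Delta P = \frac{1}{2} \rho (V_1^2 - V_2^2)
delta_P = 0.5·1007·(1.903² − 6.438²)/1000 = -19.05 kPa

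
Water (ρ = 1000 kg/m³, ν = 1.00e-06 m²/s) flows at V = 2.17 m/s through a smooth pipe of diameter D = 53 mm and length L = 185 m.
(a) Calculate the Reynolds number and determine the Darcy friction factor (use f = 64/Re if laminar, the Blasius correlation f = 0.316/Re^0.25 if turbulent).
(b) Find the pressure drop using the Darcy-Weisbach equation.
(a) Re = V·D/ν = 2.17·0.053/1.00e-06 = 115010 → turbulent (Re > 4000); f = 0.316/Re^0.25 = 0.316/115010^0.25 = 0.017159 (Blasius is strictly valid for Re ≲ 1e5; used here as the smooth-pipe estimate the problem specifies)
(b) Darcy-Weisbach: ΔP = f·(L/D)·½ρV²/1000 = 0.017159·(185/0.053)·½·1000·2.17²/1000 = 141 kPa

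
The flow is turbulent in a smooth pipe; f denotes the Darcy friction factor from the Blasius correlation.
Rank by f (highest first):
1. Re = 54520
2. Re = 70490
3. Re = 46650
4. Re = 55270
Case 1: f = 0.02068
Case 2: f = 0.01939
Case 3: f = 0.0215
Case 4: f = 0.02061
Ranking (highest first): 3, 1, 4, 2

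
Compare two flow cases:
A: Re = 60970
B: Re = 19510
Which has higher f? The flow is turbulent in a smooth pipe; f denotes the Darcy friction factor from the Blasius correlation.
f(A) = 0.02011, f(B) = 0.02674. Answer: B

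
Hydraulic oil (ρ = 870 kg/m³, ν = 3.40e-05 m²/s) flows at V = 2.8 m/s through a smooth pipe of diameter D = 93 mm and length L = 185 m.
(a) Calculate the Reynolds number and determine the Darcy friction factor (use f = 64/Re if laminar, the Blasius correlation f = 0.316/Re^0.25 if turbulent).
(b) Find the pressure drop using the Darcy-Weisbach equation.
(a) Re = V·D/ν = 2.8·0.093/3.40e-05 = 7658.8 → turbulent (Re > 4000); f = 0.316/Re^0.25 = 0.316/7658.8^0.25 = 0.033779
(b) Darcy-Weisbach: ΔP = f·(L/D)·½ρV²/1000 = 0.033779·(185/0.093)·½·870·2.8²/1000 = 229.2 kPa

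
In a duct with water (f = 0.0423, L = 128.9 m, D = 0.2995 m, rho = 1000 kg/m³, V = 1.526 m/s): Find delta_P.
Formula: \Delta P = f \frac{L}{D} \frac{\rho V^2}{2}
delta_P = 0.0423·(128.9/0.2995)·0.5·1000·1.526²/1000 = 21.2 kPa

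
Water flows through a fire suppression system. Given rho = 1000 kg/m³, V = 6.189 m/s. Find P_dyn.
Formula: P_{dyn} = \frac{1}{2} \rho V^2
P_dyn = 0.5·1000·6.189²/1000 = 19.15 kPa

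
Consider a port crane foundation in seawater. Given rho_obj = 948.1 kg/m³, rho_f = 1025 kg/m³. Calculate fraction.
Formula: f_{sub} = \frac{\rho_{obj}}{\rho_f}
fraction = 948.1/1025 = 0.925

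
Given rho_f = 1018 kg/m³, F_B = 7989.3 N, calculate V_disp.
Formula: F_B = \rho_f g V_{disp}
Substituting knowns: 7989.3 = 1018·9.81·V_disp
Solving for V_disp: V_disp = 7989.3/(1018·9.81) = 0.8 m³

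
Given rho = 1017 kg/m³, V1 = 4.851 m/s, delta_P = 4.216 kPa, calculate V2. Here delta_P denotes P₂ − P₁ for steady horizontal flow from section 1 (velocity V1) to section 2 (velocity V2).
Formula: \Delta P = \frac{1}{2} \rho (V_1^2 - V_2^2)
Substituting knowns: 4.216 = 0.5·1017·(4.851² − V2²)/1000
Solving for V2: V2 = √(4.851² − 2·(4.216·1000)/1017) = 3.904 m/s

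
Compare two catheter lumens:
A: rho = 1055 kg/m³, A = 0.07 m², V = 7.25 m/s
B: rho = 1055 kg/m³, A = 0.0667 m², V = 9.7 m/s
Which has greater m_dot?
m_dot(A) = 535.4 kg/s, m_dot(B) = 682.6 kg/s. Answer: B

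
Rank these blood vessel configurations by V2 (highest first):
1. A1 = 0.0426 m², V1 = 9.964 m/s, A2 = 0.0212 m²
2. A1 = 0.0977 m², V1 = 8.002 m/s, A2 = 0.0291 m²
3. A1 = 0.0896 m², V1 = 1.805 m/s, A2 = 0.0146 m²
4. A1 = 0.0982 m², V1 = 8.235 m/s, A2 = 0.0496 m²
Case 1: V2 = 20.02 m/s
Case 2: V2 = 26.87 m/s
Case 3: V2 = 11.08 m/s
Case 4: V2 = 16.3 m/s
Ranking (highest first): 2, 1, 4, 3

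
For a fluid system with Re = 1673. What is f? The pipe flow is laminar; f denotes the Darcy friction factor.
Formula: f = \frac{64}{Re}
f = 64/1673 = 0.03825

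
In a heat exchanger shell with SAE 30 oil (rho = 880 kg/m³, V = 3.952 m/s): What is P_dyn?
Formula: P_{dyn} = \frac{1}{2} \rho V^2
P_dyn = 0.5·880·3.952²/1000 = 6.872 kPa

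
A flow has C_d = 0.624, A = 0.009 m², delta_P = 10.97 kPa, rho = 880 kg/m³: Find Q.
Formula: Q = C_d A \sqrt{\frac{2 \Delta P}{\rho}}
Q = 0.624·0.009·√(2·(10.97·1000)/880)·1000 = 28.04 L/s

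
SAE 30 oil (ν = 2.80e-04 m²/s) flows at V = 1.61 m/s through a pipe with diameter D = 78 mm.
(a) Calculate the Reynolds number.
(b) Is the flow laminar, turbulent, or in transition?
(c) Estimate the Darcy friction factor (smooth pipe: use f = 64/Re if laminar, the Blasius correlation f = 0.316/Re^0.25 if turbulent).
(a) Re = V·D/ν = 1.61·0.078/2.80e-04 = 448.5
(b) Flow regime: laminar (Re < 2300)
(c) Friction factor: f = 64/Re = 64/448.5 = 0.1427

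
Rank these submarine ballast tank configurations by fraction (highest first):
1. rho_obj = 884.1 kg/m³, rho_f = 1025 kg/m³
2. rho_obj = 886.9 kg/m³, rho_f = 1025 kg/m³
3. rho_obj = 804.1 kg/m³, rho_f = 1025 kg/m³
Case 1: fraction = 0.8625
Case 2: fraction = 0.8653
Case 3: fraction = 0.7845
Ranking (highest first): 2, 1, 3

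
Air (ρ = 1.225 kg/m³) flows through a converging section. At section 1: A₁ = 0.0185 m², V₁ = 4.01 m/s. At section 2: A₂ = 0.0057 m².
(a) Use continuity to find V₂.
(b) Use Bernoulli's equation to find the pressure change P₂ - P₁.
(a) Continuity: A₁V₁=A₂V₂ -> V₂=A₁V₁/A₂=0.0185*4.01/0.0057=13.01 m/s
(b) Bernoulli: P₂-P₁=0.5*rho*(V₁^2-V₂^2)/1000=0.5*1.225*(4.01^2-13.01^2)/1000=-0.09382 kPa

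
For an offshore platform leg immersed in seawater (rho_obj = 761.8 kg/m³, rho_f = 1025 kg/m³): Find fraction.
Formula: f_{sub} = \frac{\rho_{obj}}{\rho_f}
fraction = 761.8/1025 = 0.7432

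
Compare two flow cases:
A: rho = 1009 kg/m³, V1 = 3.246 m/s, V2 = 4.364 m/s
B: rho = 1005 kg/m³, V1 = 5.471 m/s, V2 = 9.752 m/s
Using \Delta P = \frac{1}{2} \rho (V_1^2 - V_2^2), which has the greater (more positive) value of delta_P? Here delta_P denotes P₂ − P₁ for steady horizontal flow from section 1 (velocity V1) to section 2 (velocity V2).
delta_P(A) = -4.292 kPa, delta_P(B) = -32.75 kPa. Answer: A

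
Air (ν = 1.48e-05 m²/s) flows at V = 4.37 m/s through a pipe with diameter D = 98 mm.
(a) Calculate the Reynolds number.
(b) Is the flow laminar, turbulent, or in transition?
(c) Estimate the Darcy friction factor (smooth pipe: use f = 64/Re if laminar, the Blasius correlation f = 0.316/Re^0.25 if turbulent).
(a) Re = V·D/ν = 4.37·0.098/1.48e-05 = 28936
(b) Flow regime: turbulent (Re > 4000)
(c) Friction factor: f = 0.316/Re^0.25 = 0.316/28936^0.25 = 0.02423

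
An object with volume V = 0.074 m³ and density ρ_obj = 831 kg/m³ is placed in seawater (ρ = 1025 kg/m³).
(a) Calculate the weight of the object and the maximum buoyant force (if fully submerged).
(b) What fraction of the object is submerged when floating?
(a) W=rho_obj*g*V=831*9.81*0.074=603.3 N; F_B(max)=rho*g*V=1025*9.81*0.074=744.1 N
(b) Floating fraction=rho_obj/rho=831/1025=0.811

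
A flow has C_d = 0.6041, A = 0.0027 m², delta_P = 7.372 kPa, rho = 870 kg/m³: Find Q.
Formula: Q = C_d A \sqrt{\frac{2 \Delta P}{\rho}}
Q = 0.6041·0.0027·√(2·(7.372·1000)/870)·1000 = 6.715 L/s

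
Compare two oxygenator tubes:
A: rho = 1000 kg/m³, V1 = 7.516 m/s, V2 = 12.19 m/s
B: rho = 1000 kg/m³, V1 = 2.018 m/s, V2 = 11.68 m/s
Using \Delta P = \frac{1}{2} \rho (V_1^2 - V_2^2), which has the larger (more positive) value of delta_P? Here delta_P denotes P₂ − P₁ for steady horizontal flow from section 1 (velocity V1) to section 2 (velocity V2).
delta_P(A) = -46.05 kPa, delta_P(B) = -66.18 kPa. Answer: A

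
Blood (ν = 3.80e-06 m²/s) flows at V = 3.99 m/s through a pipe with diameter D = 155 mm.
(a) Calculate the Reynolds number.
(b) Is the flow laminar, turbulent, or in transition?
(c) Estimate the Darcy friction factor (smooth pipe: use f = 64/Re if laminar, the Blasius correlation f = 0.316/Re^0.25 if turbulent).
(a) Re = V·D/ν = 3.99·0.155/3.80e-06 = 162750
(b) Flow regime: turbulent (Re > 4000)
(c) Friction factor: f = 0.316/Re^0.25 = 0.316/162750^0.25 = 0.01573 (Blasius is strictly valid for Re ≲ 1e5; used here as the smooth-pipe estimate the problem specifies)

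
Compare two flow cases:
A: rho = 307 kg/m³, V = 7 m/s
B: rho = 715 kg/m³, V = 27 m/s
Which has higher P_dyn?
P_dyn(A) = 7.521 kPa, P_dyn(B) = 260.6 kPa. Answer: B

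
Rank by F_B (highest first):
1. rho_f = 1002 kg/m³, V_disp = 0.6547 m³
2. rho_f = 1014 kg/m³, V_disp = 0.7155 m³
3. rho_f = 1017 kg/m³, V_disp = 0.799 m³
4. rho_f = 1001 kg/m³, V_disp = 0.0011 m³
Case 1: F_B = 6435 N
Case 2: F_B = 7117 N
Case 3: F_B = 7971 N
Case 4: F_B = 10.8 N
Ranking (highest first): 3, 2, 1, 4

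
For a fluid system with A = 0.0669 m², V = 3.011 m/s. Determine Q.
Formula: Q = A V
Q = 0.0669·3.011·1000 = 201.4 L/s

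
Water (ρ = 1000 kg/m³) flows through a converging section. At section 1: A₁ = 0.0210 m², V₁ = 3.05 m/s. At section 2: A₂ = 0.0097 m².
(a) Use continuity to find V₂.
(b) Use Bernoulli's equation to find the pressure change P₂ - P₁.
(a) Continuity: A₁V₁=A₂V₂ -> V₂=A₁V₁/A₂=0.0210*3.05/0.0097=6.60 m/s
(b) Bernoulli: P₂-P₁=0.5*rho*(V₁^2-V₂^2)/1000=0.5*1000*(3.05^2-6.60^2)/1000=-17.13 kPa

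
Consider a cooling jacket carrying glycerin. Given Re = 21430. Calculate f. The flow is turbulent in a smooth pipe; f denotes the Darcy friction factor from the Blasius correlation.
Formula: f = \frac{0.316}{Re^{0.25}}
f = 0.316/21430^0.25 = 0.02612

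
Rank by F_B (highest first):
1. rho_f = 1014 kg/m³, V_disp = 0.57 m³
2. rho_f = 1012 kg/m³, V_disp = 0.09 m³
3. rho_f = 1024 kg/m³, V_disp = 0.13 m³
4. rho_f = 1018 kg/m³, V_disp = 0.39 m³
Case 1: F_B = 5670 N
Case 2: F_B = 893.5 N
Case 3: F_B = 1306 N
Case 4: F_B = 3895 N
Ranking (highest first): 1, 4, 3, 2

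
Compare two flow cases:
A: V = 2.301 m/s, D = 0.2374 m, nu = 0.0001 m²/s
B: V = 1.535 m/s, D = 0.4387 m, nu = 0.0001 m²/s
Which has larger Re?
Re(A) = 5463, Re(B) = 6734. Answer: B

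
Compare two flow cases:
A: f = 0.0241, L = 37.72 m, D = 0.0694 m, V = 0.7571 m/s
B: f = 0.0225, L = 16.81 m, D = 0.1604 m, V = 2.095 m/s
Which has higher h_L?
h_L(A) = 0.3827 m, h_L(B) = 0.5275 m. Answer: B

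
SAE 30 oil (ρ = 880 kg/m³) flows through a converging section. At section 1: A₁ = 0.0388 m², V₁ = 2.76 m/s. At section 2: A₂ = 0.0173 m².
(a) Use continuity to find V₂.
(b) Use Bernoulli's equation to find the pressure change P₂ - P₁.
(a) Continuity: A₁V₁=A₂V₂ -> V₂=A₁V₁/A₂=0.0388*2.76/0.0173=6.19 m/s
(b) Bernoulli: P₂-P₁=0.5*rho*(V₁^2-V₂^2)/1000=0.5*880*(2.76^2-6.19^2)/1000=-13.51 kPa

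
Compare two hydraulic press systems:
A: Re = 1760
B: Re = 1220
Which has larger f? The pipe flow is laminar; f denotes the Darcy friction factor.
f(A) = 0.03636, f(B) = 0.05246. Answer: B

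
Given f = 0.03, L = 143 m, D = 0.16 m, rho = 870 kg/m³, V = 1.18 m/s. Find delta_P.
Formula: \Delta P = f \frac{L}{D} \frac{\rho V^2}{2}
delta_P = 0.03·(143/0.16)·0.5·870·1.18²/1000 = 16.24 kPa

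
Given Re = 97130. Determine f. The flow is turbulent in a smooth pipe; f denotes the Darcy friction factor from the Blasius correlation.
Formula: f = \frac{0.316}{Re^{0.25}}
f = 0.316/97130^0.25 = 0.0179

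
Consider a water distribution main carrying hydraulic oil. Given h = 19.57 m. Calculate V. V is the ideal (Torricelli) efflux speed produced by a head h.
Formula: V = \sqrt{2 g h}
V = √(2·9.81·19.57) = 19.59 m/s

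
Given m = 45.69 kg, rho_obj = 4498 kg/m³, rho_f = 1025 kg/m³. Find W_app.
Formula: W_{app} = mg\left(1 - \frac{\rho_f}{\rho_{obj}}\right)
W_app = 45.69·9.81·(1 − 1025/4498) = 346.1 N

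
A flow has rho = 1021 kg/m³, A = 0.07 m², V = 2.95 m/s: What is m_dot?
Formula: \dot{m} = \rho A V
m_dot = 1021·0.07·2.95 = 210.8 kg/s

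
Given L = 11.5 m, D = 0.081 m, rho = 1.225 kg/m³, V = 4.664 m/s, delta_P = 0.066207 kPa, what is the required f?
Formula: \Delta P = f \frac{L}{D} \frac{\rho V^2}{2}
Substituting knowns: 0.066207 = f·(11.5/0.081)·0.5·1.225·4.664²/1000
Solving for f: f = (0.066207·1000)/((11.5/0.081)·0.5·1.225·4.664²) = 0.035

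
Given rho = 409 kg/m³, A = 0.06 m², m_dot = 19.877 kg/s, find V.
Formula: \dot{m} = \rho A V
Substituting knowns: 19.877 = 409·0.06·V
Solving for V: V = 19.877/(409·0.06) = 0.81 m/s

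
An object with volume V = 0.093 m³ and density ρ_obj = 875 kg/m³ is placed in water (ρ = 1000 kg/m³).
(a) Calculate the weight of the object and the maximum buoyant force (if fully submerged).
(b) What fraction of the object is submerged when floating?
(a) W=rho_obj*g*V=875*9.81*0.093=798.3 N; F_B(max)=rho*g*V=1000*9.81*0.093=912.3 N
(b) Floating fraction=rho_obj/rho=875/1000=0.875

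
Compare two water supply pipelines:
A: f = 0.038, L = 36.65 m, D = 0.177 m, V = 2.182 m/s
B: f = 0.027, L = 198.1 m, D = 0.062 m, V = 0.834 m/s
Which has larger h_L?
h_L(A) = 1.909 m, h_L(B) = 3.058 m. Answer: B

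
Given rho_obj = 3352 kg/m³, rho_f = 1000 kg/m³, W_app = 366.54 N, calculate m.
Formula: W_{app} = mg\left(1 - \frac{\rho_f}{\rho_{obj}}\right)
Substituting knowns: 366.54 = m·9.81·(1 − 1000/3352)
Solving for m: m = 366.54/(9.81·(1 − 1000/3352)) = 53.25 kg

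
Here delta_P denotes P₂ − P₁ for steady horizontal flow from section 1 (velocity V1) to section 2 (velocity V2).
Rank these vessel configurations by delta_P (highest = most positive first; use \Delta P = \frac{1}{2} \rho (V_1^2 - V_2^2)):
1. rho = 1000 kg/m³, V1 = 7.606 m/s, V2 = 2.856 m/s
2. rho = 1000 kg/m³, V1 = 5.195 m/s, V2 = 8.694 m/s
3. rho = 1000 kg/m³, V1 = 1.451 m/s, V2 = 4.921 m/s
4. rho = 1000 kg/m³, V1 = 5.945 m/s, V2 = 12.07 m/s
Case 1: delta_P = 24.85 kPa
Case 2: delta_P = -24.3 kPa
Case 3: delta_P = -11.06 kPa
Case 4: delta_P = -55.17 kPa
Ranking (highest first): 1, 3, 2, 4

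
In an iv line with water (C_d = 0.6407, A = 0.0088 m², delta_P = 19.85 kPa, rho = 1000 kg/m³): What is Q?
Formula: Q = C_d A \sqrt{\frac{2 \Delta P}{\rho}}
Q = 0.6407·0.0088·√(2·(19.85·1000)/1000)·1000 = 35.52 L/s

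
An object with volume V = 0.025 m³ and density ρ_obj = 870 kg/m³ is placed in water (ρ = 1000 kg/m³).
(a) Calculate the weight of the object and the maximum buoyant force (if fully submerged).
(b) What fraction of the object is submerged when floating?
(a) W=rho_obj*g*V=870*9.81*0.025=213.4 N; F_B(max)=rho*g*V=1000*9.81*0.025=245.2 N
(b) Floating fraction=rho_obj/rho=870/1000=0.870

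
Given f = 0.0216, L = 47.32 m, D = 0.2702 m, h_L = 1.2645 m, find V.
Formula: h_L = f \frac{L}{D} \frac{V^2}{2g}
Substituting knowns: 1.2645 = 0.0216·(47.32/0.2702)·V²/(2·9.81)
Solving for V: V = √(1.2645·2·9.81/(0.0216·(47.32/0.2702))) = 2.561 m/s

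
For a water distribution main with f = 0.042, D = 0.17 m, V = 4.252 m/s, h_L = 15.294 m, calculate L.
Formula: h_L = f \frac{L}{D} \frac{V^2}{2g}
Substituting knowns: 15.294 = 0.042·(L/0.17)·4.252²/(2·9.81)
Solving for L: L = 15.294·2·9.81·0.17/(0.042·4.252²) = 67.18 m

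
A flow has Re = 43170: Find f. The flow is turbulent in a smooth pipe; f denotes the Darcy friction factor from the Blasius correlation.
Formula: f = \frac{0.316}{Re^{0.25}}
f = 0.316/43170^0.25 = 0.02192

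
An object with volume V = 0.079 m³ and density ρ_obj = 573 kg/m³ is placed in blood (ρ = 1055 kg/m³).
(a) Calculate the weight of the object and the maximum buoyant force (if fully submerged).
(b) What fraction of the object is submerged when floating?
(a) W=rho_obj*g*V=573*9.81*0.079=444.1 N; F_B(max)=rho*g*V=1055*9.81*0.079=817.6 N
(b) Floating fraction=rho_obj/rho=573/1055=0.543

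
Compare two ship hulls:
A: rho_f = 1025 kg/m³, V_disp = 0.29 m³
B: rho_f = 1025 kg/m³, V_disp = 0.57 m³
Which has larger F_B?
F_B(A) = 2916 N, F_B(B) = 5731 N. Answer: B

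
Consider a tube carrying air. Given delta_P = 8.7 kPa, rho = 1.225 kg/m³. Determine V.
Formula: V = \sqrt{\frac{2 \Delta P}{\rho}}
V = √(2·(8.7·1000)/1.225) = 119.2 m/s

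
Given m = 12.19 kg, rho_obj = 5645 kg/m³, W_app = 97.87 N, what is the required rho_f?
Formula: W_{app} = mg\left(1 - \frac{\rho_f}{\rho_{obj}}\right)
Substituting knowns: 97.87 = 12.19·9.81·(1 − rho_f/5645)
Solving for rho_f: rho_f = 5645·(1 − 97.87/(12.19·9.81)) = 1025 kg/m³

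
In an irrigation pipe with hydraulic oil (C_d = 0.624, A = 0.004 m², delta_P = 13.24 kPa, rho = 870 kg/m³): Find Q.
Formula: Q = C_d A \sqrt{\frac{2 \Delta P}{\rho}}
Q = 0.624·0.004·√(2·(13.24·1000)/870)·1000 = 13.77 L/s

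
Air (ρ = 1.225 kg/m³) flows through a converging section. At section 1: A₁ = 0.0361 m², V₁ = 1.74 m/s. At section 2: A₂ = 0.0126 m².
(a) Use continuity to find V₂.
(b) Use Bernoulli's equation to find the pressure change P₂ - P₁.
(a) Continuity: A₁V₁=A₂V₂ -> V₂=A₁V₁/A₂=0.0361*1.74/0.0126=4.99 m/s
(b) Bernoulli: P₂-P₁=0.5*rho*(V₁^2-V₂^2)/1000=0.5*1.225*(1.74^2-4.99^2)/1000=-0.0134 kPa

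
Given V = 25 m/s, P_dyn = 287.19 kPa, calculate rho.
Formula: P_{dyn} = \frac{1}{2} \rho V^2
Substituting knowns: 287.19 = 0.5·rho·25²/1000
Solving for rho: rho = 2·(287.19·1000)/25² = 919 kg/m³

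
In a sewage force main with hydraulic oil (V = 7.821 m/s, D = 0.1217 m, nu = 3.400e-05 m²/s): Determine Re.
Formula: Re = \frac{V D}{\nu}
Re = 7.821·0.1217/3.400e-05 = 27995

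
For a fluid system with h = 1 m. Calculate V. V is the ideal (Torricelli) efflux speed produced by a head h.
Formula: V = \sqrt{2 g h}
V = √(2·9.81·1) = 4.429 m/s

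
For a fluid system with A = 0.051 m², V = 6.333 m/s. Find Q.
Formula: Q = A V
Q = 0.051·6.333·1000 = 323 L/s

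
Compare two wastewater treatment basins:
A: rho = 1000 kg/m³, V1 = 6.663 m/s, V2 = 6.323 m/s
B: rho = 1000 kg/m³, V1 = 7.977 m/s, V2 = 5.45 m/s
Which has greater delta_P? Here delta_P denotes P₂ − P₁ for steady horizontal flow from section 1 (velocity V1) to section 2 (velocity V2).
delta_P(A) = 2.208 kPa, delta_P(B) = 16.97 kPa. Answer: B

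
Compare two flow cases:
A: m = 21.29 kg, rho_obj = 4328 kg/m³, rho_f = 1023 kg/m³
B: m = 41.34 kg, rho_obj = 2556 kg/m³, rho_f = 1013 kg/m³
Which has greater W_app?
W_app(A) = 159.5 N, W_app(B) = 244.8 N. Answer: B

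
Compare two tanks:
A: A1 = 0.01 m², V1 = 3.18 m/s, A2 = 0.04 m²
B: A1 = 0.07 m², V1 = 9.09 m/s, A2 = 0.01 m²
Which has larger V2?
V2(A) = 0.795 m/s, V2(B) = 63.63 m/s. Answer: B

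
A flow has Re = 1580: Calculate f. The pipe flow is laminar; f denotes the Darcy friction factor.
Formula: f = \frac{64}{Re}
f = 64/1580 = 0.04051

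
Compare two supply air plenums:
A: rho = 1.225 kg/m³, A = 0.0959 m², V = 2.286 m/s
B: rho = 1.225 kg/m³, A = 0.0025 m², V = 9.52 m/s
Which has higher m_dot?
m_dot(A) = 0.2686 kg/s, m_dot(B) = 0.02916 kg/s. Answer: A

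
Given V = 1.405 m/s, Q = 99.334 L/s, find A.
Formula: Q = A V
Substituting knowns: 99.334 = A·1.405·1000
Solving for A: A = (99.334/1000)/1.405 = 0.0707 m²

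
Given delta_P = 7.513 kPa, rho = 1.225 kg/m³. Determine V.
Formula: V = \sqrt{\frac{2 \Delta P}{\rho}}
V = √(2·(7.513·1000)/1.225) = 110.8 m/s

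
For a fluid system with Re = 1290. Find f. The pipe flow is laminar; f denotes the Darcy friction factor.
Formula: f = \frac{64}{Re}
f = 64/1290 = 0.04961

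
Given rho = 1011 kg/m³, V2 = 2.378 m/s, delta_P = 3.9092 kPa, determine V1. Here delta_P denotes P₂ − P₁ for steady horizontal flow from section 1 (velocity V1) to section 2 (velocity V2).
Formula: \Delta P = \frac{1}{2} \rho (V_1^2 - V_2^2)
Substituting knowns: 3.9092 = 0.5·1011·(V1² − 2.378²)/1000
Solving for V1: V1 = √(2.378² + 2·(3.9092·1000)/1011) = 3.659 m/s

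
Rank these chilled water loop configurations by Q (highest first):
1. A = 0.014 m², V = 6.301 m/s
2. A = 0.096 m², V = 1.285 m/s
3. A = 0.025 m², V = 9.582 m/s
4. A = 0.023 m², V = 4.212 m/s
Case 1: Q = 88.21 L/s
Case 2: Q = 123.4 L/s
Case 3: Q = 239.6 L/s
Case 4: Q = 96.88 L/s
Ranking (highest first): 3, 2, 4, 1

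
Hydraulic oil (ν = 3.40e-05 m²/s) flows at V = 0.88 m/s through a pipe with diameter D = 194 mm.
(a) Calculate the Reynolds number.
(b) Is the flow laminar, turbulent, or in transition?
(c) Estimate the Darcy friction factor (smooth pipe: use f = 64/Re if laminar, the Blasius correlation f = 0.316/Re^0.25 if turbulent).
(a) Re = V·D/ν = 0.88·0.194/3.40e-05 = 5021.2
(b) Flow regime: turbulent (Re > 4000)
(c) Friction factor: f = 0.316/Re^0.25 = 0.316/5021.2^0.25 = 0.03754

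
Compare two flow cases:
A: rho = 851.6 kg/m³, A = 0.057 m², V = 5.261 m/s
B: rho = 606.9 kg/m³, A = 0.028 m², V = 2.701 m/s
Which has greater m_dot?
m_dot(A) = 255.4 kg/s, m_dot(B) = 45.9 kg/s. Answer: A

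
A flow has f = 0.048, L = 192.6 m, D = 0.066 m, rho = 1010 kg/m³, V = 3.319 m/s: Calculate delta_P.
Formula: \Delta P = f \frac{L}{D} \frac{\rho V^2}{2}
delta_P = 0.048·(192.6/0.066)·0.5·1010·3.319²/1000 = 779.2 kPa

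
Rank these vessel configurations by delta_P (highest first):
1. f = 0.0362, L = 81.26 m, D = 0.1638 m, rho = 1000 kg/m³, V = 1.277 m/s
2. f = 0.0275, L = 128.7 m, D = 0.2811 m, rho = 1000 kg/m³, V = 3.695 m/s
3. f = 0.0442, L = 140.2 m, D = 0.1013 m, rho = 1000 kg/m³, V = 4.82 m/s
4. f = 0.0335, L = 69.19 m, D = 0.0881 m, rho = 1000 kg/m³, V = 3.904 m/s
Case 1: delta_P = 14.64 kPa
Case 2: delta_P = 85.95 kPa
Case 3: delta_P = 710.6 kPa
Case 4: delta_P = 200.5 kPa
Ranking (highest first): 3, 4, 2, 1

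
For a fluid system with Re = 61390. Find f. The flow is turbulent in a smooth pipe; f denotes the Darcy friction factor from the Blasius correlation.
Formula: f = \frac{0.316}{Re^{0.25}}
f = 0.316/61390^0.25 = 0.02008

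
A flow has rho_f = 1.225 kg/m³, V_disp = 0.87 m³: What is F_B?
Formula: F_B = \rho_f g V_{disp}
F_B = 1.225·9.81·0.87 = 10.46 N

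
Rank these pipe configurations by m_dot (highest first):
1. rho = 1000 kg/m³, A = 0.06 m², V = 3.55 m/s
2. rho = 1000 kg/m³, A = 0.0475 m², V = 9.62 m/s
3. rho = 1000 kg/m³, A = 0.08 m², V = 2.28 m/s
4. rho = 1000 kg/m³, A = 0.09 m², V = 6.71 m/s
Case 1: m_dot = 213 kg/s
Case 2: m_dot = 456.9 kg/s
Case 3: m_dot = 182.4 kg/s
Case 4: m_dot = 603.9 kg/s
Ranking (highest first): 4, 2, 1, 3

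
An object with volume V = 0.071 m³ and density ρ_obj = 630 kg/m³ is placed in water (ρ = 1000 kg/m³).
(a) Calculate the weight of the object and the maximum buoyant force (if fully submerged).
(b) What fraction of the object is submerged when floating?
(a) W=rho_obj*g*V=630*9.81*0.071=438.8 N; F_B(max)=rho*g*V=1000*9.81*0.071=696.5 N
(b) Floating fraction=rho_obj/rho=630/1000=0.630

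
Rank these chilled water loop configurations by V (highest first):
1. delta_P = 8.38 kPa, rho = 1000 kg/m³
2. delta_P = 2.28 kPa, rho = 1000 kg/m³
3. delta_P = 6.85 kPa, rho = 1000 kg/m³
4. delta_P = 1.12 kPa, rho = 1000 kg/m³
Case 1: V = 4.094 m/s
Case 2: V = 2.135 m/s
Case 3: V = 3.701 m/s
Case 4: V = 1.497 m/s
Ranking (highest first): 1, 3, 2, 4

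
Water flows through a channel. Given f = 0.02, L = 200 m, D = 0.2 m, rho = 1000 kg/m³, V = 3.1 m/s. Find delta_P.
Formula: \Delta P = f \frac{L}{D} \frac{\rho V^2}{2}
delta_P = 0.02·(200/0.2)·0.5·1000·3.1²/1000 = 96.1 kPa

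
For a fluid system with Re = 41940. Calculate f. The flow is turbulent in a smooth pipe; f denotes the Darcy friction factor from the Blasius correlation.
Formula: f = \frac{0.316}{Re^{0.25}}
f = 0.316/41940^0.25 = 0.02208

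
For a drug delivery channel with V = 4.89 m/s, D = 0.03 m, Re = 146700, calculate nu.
Formula: Re = \frac{V D}{\nu}
Substituting knowns: 146700 = 4.89·0.03/nu
Solving for nu: nu = 4.89·0.03/146700 = 1.000e-06 m²/s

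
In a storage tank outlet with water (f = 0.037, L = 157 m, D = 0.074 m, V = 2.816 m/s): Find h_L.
Formula: h_L = f \frac{L}{D} \frac{V^2}{2g}
h_L = 0.037·(157/0.074)·2.816²/(2·9.81) = 31.73 m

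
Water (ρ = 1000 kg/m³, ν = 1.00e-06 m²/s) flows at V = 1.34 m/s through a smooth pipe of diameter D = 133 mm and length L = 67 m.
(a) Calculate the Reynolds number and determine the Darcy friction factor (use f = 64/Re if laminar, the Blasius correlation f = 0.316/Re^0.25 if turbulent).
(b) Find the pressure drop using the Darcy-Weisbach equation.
(a) Re = V·D/ν = 1.34·0.133/1.00e-06 = 178220 → turbulent (Re > 4000); f = 0.316/Re^0.25 = 0.316/178220^0.25 = 0.01538 (Blasius is strictly valid for Re ≲ 1e5; used here as the smooth-pipe estimate the problem specifies)
(b) Darcy-Weisbach: ΔP = f·(L/D)·½ρV²/1000 = 0.01538·(67/0.133)·½·1000·1.34²/1000 = 6.956 kPa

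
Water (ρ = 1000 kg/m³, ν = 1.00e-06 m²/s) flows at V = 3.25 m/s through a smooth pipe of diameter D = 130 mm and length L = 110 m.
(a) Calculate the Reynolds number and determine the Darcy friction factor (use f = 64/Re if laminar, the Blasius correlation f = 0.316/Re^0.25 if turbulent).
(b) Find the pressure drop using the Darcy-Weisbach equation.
(a) Re = V·D/ν = 3.25·0.13/1.00e-06 = 422500 → turbulent (Re > 4000); f = 0.316/Re^0.25 = 0.316/422500^0.25 = 0.012395 (Blasius is strictly valid for Re ≲ 1e5; used here as the smooth-pipe estimate the problem specifies)
(b) Darcy-Weisbach: ΔP = f·(L/D)·½ρV²/1000 = 0.012395·(110/0.130)·½·1000·3.25²/1000 = 55.39 kPa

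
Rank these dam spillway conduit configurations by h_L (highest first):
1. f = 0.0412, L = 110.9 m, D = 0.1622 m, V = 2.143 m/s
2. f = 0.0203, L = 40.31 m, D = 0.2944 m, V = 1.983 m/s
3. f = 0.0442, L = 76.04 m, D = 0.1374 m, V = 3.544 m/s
Case 1: h_L = 6.594 m
Case 2: h_L = 0.5571 m
Case 3: h_L = 15.66 m
Ranking (highest first): 3, 1, 2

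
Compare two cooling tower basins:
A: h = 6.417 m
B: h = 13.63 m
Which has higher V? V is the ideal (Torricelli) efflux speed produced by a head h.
V(A) = 11.22 m/s, V(B) = 16.35 m/s. Answer: B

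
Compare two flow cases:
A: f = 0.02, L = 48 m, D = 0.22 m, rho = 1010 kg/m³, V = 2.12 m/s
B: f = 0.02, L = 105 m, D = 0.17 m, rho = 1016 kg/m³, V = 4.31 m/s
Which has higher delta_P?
delta_P(A) = 9.904 kPa, delta_P(B) = 116.6 kPa. Answer: B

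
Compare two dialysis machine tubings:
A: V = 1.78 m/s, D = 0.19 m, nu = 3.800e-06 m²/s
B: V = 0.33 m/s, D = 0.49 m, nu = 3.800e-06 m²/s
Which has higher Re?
Re(A) = 89000, Re(B) = 42553. Answer: A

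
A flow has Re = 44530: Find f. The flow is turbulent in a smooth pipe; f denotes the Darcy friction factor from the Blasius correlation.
Formula: f = \frac{0.316}{Re^{0.25}}
f = 0.316/44530^0.25 = 0.02175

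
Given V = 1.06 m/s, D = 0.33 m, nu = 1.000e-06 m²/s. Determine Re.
Formula: Re = \frac{V D}{\nu}
Re = 1.06·0.33/1.000e-06 = 349800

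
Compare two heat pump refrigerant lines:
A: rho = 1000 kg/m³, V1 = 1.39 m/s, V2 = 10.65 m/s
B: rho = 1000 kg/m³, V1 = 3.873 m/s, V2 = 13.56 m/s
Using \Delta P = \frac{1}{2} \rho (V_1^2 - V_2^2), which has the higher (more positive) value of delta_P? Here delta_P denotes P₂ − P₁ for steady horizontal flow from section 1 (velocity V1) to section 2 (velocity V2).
delta_P(A) = -55.75 kPa, delta_P(B) = -84.44 kPa. Answer: A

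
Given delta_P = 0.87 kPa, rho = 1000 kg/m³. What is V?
Formula: V = \sqrt{\frac{2 \Delta P}{\rho}}
V = √(2·(0.87·1000)/1000) = 1.319 m/s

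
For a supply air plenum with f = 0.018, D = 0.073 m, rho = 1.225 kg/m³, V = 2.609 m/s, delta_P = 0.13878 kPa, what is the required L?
Formula: \Delta P = f \frac{L}{D} \frac{\rho V^2}{2}
Substituting knowns: 0.13878 = 0.018·(L/0.073)·0.5·1.225·2.609²/1000
Solving for L: L = (0.13878·1000)·0.073/(0.018·0.5·1.225·2.609²) = 135 m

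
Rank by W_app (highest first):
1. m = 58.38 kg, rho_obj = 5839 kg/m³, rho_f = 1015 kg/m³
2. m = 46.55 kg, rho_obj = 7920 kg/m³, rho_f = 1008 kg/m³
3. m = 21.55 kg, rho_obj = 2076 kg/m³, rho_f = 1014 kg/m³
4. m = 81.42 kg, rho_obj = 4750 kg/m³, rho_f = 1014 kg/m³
Case 1: W_app = 473.2 N
Case 2: W_app = 398.5 N
Case 3: W_app = 108.1 N
Case 4: W_app = 628.2 N
Ranking (highest first): 4, 1, 2, 3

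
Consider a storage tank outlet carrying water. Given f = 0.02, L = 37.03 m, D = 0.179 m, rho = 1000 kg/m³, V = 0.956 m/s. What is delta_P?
Formula: \Delta P = f \frac{L}{D} \frac{\rho V^2}{2}
delta_P = 0.02·(37.03/0.179)·0.5·1000·0.956²/1000 = 1.891 kPa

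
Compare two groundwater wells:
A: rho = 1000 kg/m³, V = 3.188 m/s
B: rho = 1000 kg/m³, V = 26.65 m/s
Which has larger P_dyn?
P_dyn(A) = 5.082 kPa, P_dyn(B) = 355.1 kPa. Answer: B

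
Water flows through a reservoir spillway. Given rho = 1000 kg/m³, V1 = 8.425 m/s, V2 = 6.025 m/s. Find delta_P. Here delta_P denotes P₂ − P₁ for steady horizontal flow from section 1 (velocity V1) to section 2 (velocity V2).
Formula: \Delta P = \frac{1}{2} \rho (V_1^2 - V_2^2)
delta_P = 0.5·1000·(8.425² − 6.025²)/1000 = 17.34 kPa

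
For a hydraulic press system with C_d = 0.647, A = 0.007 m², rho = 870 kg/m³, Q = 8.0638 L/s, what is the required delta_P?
Formula: Q = C_d A \sqrt{\frac{2 \Delta P}{\rho}}
Substituting knowns: 8.0638 = 0.647·0.007·√(2·(delta_P·1000)/870)·1000
Solving for delta_P: delta_P = ((8.0638/1000)/(0.647·0.007))²·870/2/1000 = 1.379 kPa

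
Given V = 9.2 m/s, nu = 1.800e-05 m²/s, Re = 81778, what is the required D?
Formula: Re = \frac{V D}{\nu}
Substituting knowns: 81778 = 9.2·D/1.800e-05
Solving for D: D = 81778·1.800e-05/9.2 = 0.16 m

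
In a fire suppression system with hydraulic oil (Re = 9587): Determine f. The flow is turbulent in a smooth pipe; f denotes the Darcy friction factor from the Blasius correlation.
Formula: f = \frac{0.316}{Re^{0.25}}
f = 0.316/9587^0.25 = 0.03193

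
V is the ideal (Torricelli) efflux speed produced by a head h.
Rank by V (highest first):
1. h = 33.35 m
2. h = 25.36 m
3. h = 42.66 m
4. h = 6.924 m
Case 1: V = 25.58 m/s
Case 2: V = 22.31 m/s
Case 3: V = 28.93 m/s
Case 4: V = 11.66 m/s
Ranking (highest first): 3, 1, 2, 4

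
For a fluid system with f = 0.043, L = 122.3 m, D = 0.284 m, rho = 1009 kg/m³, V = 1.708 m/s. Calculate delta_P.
Formula: \Delta P = f \frac{L}{D} \frac{\rho V^2}{2}
delta_P = 0.043·(122.3/0.284)·0.5·1009·1.708²/1000 = 27.25 kPa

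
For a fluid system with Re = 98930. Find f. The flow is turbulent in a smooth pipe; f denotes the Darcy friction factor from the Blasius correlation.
Formula: f = \frac{0.316}{Re^{0.25}}
f = 0.316/98930^0.25 = 0.01782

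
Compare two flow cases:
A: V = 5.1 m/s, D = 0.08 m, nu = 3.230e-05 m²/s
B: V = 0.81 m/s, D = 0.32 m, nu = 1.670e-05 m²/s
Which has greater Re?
Re(A) = 12632, Re(B) = 15521. Answer: B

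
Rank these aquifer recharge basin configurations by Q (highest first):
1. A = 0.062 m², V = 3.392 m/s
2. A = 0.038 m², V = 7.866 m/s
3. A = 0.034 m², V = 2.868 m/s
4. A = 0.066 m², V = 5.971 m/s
Case 1: Q = 210.3 L/s
Case 2: Q = 298.9 L/s
Case 3: Q = 97.51 L/s
Case 4: Q = 394.1 L/s
Ranking (highest first): 4, 2, 1, 3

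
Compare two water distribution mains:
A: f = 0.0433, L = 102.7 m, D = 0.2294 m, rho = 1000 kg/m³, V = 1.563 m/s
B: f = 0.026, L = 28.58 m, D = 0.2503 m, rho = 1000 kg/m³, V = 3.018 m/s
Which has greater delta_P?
delta_P(A) = 23.68 kPa, delta_P(B) = 13.52 kPa. Answer: A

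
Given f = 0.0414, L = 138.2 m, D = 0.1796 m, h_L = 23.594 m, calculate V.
Formula: h_L = f \frac{L}{D} \frac{V^2}{2g}
Substituting knowns: 23.594 = 0.0414·(138.2/0.1796)·V²/(2·9.81)
Solving for V: V = √(23.594·2·9.81/(0.0414·(138.2/0.1796))) = 3.812 m/s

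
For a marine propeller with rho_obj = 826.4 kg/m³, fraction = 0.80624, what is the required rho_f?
Formula: f_{sub} = \frac{\rho_{obj}}{\rho_f}
Substituting knowns: 0.80624 = 826.4/rho_f
Solving for rho_f: rho_f = 826.4/0.80624 = 1025 kg/m³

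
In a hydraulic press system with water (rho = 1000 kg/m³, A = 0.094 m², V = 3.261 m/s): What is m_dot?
Formula: \dot{m} = \rho A V
m_dot = 1000·0.094·3.261 = 306.5 kg/s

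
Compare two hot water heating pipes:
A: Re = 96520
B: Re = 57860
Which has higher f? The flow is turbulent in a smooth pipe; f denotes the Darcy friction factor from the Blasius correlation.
f(A) = 0.01793, f(B) = 0.02037. Answer: B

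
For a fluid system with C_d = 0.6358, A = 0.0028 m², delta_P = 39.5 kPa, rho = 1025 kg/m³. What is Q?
Formula: Q = C_d A \sqrt{\frac{2 \Delta P}{\rho}}
Q = 0.6358·0.0028·√(2·(39.5·1000)/1025)·1000 = 15.63 L/s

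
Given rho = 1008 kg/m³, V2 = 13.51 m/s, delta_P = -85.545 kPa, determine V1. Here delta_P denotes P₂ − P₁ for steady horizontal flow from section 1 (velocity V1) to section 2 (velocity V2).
Formula: \Delta P = \frac{1}{2} \rho (V_1^2 - V_2^2)
Substituting knowns: -85.545 = 0.5·1008·(V1² − 13.51²)/1000
Solving for V1: V1 = √(13.51² + 2·(-85.545·1000)/1008) = 3.576 m/s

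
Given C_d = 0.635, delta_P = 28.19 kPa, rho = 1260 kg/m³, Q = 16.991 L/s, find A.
Formula: Q = C_d A \sqrt{\frac{2 \Delta P}{\rho}}
Substituting knowns: 16.991 = 0.635·A·√(2·(28.19·1000)/1260)·1000
Solving for A: A = (16.991/1000)/(0.635·√(2·(28.19·1000)/1260)) = 0.004 m²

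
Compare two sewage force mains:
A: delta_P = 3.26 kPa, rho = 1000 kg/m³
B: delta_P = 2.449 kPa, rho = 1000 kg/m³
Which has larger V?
V(A) = 2.553 m/s, V(B) = 2.213 m/s. Answer: A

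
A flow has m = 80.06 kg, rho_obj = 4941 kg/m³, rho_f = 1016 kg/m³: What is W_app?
Formula: W_{app} = mg\left(1 - \frac{\rho_f}{\rho_{obj}}\right)
W_app = 80.06·9.81·(1 − 1016/4941) = 623.9 N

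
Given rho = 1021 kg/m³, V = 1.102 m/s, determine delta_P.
Formula: V = \sqrt{\frac{2 \Delta P}{\rho}}
Substituting knowns: 1.102 = √(2·(delta_P·1000)/1021)
Solving for delta_P: delta_P = 1.102²·1021/2/1000 = 0.62 kPa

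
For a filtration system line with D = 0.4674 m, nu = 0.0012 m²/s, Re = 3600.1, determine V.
Formula: Re = \frac{V D}{\nu}
Substituting knowns: 3600.1 = V·0.4674/0.0012
Solving for V: V = 3600.1·0.0012/0.4674 = 9.243 m/s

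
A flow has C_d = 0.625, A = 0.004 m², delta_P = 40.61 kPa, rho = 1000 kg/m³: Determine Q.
Formula: Q = C_d A \sqrt{\frac{2 \Delta P}{\rho}}
Q = 0.625·0.004·√(2·(40.61·1000)/1000)·1000 = 22.53 L/s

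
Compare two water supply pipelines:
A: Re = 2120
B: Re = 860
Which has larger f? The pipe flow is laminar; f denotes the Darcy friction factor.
f(A) = 0.03019, f(B) = 0.07442. Answer: B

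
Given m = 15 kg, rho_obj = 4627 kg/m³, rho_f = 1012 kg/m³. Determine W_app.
Formula: W_{app} = mg\left(1 - \frac{\rho_f}{\rho_{obj}}\right)
W_app = 15·9.81·(1 − 1012/4627) = 115 N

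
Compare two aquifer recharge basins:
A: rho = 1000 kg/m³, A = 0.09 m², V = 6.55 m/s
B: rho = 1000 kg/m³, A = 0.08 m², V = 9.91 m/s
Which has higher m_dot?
m_dot(A) = 589.5 kg/s, m_dot(B) = 792.8 kg/s. Answer: B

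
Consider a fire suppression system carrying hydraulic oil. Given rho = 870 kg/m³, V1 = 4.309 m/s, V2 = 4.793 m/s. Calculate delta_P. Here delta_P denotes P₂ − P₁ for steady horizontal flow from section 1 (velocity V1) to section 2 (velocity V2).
Formula: \Delta P = \frac{1}{2} \rho (V_1^2 - V_2^2)
delta_P = 0.5·870·(4.309² − 4.793²)/1000 = -1.916 kPa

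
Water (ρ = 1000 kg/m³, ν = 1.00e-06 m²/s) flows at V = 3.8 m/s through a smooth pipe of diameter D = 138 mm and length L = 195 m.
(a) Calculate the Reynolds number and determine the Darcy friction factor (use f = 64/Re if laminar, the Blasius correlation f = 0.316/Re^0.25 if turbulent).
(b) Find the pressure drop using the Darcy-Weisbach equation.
(a) Re = V·D/ν = 3.8·0.138/1.00e-06 = 524400 → turbulent (Re > 4000); f = 0.316/Re^0.25 = 0.316/524400^0.25 = 0.011743 (Blasius is strictly valid for Re ≲ 1e5; used here as the smooth-pipe estimate the problem specifies)
(b) Darcy-Weisbach: ΔP = f·(L/D)·½ρV²/1000 = 0.011743·(195/0.138)·½·1000·3.8²/1000 = 119.8 kPa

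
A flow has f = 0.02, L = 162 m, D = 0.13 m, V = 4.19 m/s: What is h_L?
Formula: h_L = f \frac{L}{D} \frac{V^2}{2g}
h_L = 0.02·(162/0.13)·4.19²/(2·9.81) = 22.3 m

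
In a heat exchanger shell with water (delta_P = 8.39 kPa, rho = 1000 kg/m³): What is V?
Formula: V = \sqrt{\frac{2 \Delta P}{\rho}}
V = √(2·(8.39·1000)/1000) = 4.096 m/s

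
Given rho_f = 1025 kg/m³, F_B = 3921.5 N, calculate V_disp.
Formula: F_B = \rho_f g V_{disp}
Substituting knowns: 3921.5 = 1025·9.81·V_disp
Solving for V_disp: V_disp = 3921.5/(1025·9.81) = 0.39 m³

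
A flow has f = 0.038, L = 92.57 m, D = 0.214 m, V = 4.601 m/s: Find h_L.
Formula: h_L = f \frac{L}{D} \frac{V^2}{2g}
h_L = 0.038·(92.57/0.214)·4.601²/(2·9.81) = 17.74 m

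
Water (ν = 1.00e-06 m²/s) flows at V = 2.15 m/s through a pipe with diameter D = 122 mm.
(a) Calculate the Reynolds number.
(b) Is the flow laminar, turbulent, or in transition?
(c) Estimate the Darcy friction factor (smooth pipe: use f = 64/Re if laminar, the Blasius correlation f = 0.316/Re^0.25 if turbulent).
(a) Re = V·D/ν = 2.15·0.122/1.00e-06 = 262300
(b) Flow regime: turbulent (Re > 4000)
(c) Friction factor: f = 0.316/Re^0.25 = 0.316/262300^0.25 = 0.01396 (Blasius is strictly valid for Re ≲ 1e5; used here as the smooth-pipe estimate the problem specifies)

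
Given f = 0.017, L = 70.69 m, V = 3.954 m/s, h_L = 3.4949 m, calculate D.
Formula: h_L = f \frac{L}{D} \frac{V^2}{2g}
Substituting knowns: 3.4949 = 0.017·(70.69/D)·3.954²/(2·9.81)
Solving for D: D = 0.017·70.69·3.954²/(2·9.81·3.4949) = 0.274 m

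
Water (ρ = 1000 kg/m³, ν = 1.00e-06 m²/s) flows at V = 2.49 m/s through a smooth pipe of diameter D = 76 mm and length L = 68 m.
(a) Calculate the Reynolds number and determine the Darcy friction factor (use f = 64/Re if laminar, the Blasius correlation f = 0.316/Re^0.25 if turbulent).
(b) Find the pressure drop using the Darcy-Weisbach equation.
(a) Re = V·D/ν = 2.49·0.076/1.00e-06 = 189240 → turbulent (Re > 4000); f = 0.316/Re^0.25 = 0.316/189240^0.25 = 0.015151 (Blasius is strictly valid for Re ≲ 1e5; used here as the smooth-pipe estimate the problem specifies)
(b) Darcy-Weisbach: ΔP = f·(L/D)·½ρV²/1000 = 0.015151·(68/0.076)·½·1000·2.49²/1000 = 42.02 kPa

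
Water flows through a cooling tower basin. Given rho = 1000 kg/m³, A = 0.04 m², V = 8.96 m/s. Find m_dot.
Formula: \dot{m} = \rho A V
m_dot = 1000·0.04·8.96 = 358.4 kg/s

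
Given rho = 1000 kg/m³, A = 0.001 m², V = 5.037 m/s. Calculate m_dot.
Formula: \dot{m} = \rho A V
m_dot = 1000·0.001·5.037 = 5.037 kg/s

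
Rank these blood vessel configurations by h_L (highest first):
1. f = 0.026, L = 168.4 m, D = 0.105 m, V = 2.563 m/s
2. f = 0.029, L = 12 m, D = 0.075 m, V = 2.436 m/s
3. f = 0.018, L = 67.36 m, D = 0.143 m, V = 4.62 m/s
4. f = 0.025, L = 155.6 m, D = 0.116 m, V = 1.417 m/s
Case 1: h_L = 13.96 m
Case 2: h_L = 1.403 m
Case 3: h_L = 9.224 m
Case 4: h_L = 3.432 m
Ranking (highest first): 1, 3, 4, 2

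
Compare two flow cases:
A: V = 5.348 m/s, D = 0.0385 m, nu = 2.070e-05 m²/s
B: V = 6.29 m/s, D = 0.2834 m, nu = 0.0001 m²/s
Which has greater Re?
Re(A) = 9947, Re(B) = 17826. Answer: B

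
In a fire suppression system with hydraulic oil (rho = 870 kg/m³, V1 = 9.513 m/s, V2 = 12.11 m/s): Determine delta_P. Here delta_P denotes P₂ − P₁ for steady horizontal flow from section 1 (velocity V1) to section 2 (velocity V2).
Formula: \Delta P = \frac{1}{2} \rho (V_1^2 - V_2^2)
delta_P = 0.5·870·(9.513² − 12.11²)/1000 = -24.43 kPa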